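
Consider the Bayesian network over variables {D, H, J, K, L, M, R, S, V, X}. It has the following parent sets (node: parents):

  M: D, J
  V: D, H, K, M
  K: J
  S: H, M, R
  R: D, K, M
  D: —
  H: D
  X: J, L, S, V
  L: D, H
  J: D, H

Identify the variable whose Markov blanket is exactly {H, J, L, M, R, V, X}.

S

The target node must have every member of {H, J, L, M, R, V, X} as a parent, child, or co-parent, and no others.
Parents of S: H, M, R; children: X; co-parents: J, L, V.
These exactly cover the given set, so the node is S.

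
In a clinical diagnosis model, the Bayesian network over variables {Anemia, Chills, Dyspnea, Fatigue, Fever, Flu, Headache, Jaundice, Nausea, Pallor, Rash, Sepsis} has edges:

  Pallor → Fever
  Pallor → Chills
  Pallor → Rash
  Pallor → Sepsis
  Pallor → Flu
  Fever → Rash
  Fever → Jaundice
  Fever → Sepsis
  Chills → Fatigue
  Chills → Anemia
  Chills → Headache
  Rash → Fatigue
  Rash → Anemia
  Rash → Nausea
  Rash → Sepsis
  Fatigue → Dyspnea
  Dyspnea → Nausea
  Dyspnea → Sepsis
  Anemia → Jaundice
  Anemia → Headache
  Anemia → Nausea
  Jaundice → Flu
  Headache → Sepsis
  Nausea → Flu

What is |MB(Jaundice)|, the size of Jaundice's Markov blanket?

A node's Markov blanket = Pa ∪ Ch ∪ (parents of Ch other than the node itself).
Ch(Jaundice) = {Flu}.
Pa(Jaundice) = {Anemia, Fever}.
Other parents of Jaundice's children:
  Flu: Nausea, Pallor
MB(Jaundice) = {Anemia, Fever, Flu, Nausea, Pallor}, which has 5 nodes.

5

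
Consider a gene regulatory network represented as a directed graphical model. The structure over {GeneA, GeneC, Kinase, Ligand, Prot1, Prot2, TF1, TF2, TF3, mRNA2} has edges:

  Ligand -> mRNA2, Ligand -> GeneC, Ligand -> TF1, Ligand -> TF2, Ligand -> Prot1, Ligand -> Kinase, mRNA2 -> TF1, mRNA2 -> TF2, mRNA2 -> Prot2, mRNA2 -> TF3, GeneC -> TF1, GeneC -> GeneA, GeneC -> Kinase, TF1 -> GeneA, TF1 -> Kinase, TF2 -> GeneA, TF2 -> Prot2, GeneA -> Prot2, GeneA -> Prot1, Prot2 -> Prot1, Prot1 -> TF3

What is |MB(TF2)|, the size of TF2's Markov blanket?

By definition, MB(TF2) is built from TF2's parents, TF2's children, and the co-parents of TF2.
Parents of TF2: Ligand, mRNA2.
Children of TF2: GeneA, Prot2.
For each child, the remaining parents (spouses of TF2):
  GeneA also has parents GeneC, TF1.
  Prot2's other parents are GeneA, mRNA2.
MB(TF2) = {GeneA, GeneC, Ligand, Prot2, TF1, mRNA2}, which has 6 nodes.

6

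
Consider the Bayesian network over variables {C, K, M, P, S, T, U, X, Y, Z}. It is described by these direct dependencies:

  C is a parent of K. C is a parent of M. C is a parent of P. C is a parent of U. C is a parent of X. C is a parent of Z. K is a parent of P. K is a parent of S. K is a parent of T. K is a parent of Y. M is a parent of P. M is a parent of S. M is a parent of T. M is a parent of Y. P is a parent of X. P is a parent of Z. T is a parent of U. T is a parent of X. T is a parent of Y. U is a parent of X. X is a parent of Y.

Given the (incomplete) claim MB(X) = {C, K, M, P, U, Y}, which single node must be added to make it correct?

T

Children of X: Y.
Pa(X) = {C, P, T, U}.
Other parents of X's children:
  parents(Y) \ {X} = {K, M, T}.
MB(X) = {C, K, M, P, T, U, Y}.
Comparing with the claimed set, T is missing.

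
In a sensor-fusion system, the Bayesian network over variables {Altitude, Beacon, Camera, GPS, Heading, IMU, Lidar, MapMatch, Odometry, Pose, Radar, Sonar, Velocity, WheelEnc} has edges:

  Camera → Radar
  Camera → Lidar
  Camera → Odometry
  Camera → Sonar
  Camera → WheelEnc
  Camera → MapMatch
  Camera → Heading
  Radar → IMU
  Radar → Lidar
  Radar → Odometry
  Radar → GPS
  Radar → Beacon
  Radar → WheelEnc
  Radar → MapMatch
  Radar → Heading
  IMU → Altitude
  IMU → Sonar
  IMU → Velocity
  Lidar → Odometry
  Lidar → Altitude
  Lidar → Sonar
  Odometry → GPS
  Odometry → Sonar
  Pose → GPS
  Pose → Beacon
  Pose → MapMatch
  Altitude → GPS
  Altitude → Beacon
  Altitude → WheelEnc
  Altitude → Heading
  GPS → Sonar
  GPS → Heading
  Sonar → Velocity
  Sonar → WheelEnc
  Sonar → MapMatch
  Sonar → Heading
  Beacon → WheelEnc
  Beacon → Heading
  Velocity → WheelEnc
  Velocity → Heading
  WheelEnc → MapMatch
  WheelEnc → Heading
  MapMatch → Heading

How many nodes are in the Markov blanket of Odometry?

A node's Markov blanket = Pa ∪ Ch ∪ (parents of Ch other than the node itself).
Odometry's parents: Camera, Lidar, Radar.
Children of Odometry: GPS, Sonar.
Co-parents of Odometry (other parents of its children):
  GPS: Altitude, Pose, Radar
  Sonar: Camera, GPS, IMU, Lidar
MB(Odometry) = {Altitude, Camera, GPS, IMU, Lidar, Pose, Radar, Sonar}, which has 8 nodes.

8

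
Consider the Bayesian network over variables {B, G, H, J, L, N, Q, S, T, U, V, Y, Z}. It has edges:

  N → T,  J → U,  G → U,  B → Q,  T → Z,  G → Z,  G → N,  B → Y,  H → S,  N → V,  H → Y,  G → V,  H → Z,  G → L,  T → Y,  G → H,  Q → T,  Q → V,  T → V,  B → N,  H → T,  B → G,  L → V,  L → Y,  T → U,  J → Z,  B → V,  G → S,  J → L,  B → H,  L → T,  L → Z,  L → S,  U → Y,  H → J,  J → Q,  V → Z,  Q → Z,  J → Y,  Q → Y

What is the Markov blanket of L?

Recall MB(v) = parents ∪ children ∪ spouses, where spouses are the other parents of v's children.
Children of L: S, T, V, Y, Z.
Parents of L: G, J.
For each child, the remaining parents (spouses of L):
  parents(S) \ {L} = {G, H}.
  T also has parents H, N, Q.
  parents(V) \ {L} = {B, G, N, Q, T}.
  Y also has parents B, H, J, Q, T, U.
  Z also has parents G, H, J, Q, T, V.
So the Markov blanket of L is {B, G, H, J, N, Q, S, T, U, V, Y, Z}.

{B, G, H, J, N, Q, S, T, U, V, Y, Z}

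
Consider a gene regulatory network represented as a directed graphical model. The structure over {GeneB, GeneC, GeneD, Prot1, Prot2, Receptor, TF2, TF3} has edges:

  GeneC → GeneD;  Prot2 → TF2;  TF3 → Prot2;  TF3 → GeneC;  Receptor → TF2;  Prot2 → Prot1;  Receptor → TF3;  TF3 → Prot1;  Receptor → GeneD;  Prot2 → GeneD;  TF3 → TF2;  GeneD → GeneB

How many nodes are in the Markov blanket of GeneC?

The Markov blanket of a node is its parents, its children, and the other parents of its children.
GeneC has child GeneD.
Pa(GeneC) = {TF3}.
Parents of each child, excluding GeneC:
  GeneD: Prot2, Receptor
MB(GeneC) = {GeneD, Prot2, Receptor, TF3}, which has 4 nodes.

4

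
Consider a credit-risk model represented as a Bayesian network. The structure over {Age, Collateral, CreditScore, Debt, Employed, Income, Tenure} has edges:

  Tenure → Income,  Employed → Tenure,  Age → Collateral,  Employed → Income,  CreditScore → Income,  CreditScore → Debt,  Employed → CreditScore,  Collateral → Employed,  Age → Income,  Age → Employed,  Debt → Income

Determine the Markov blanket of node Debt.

A node's Markov blanket = Pa ∪ Ch ∪ (parents of Ch other than the node itself).
Pa(Debt) = {CreditScore}.
Debt has child Income.
Co-parents of Debt (other parents of its children):
  Income's other parents are Age, CreditScore, Employed, Tenure.
So the Markov blanket of Debt is {Age, CreditScore, Employed, Income, Tenure}.

{Age, CreditScore, Employed, Income, Tenure}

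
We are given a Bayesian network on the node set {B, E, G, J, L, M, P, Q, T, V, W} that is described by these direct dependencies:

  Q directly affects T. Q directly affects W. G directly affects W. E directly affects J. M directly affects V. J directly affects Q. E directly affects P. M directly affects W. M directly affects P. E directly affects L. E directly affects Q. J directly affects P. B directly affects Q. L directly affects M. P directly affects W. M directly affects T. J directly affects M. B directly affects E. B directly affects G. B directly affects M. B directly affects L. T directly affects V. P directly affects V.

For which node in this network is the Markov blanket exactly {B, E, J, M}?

The target node must have every member of {B, E, J, M} as a parent, child, or co-parent, and no others.
Parents of L: B, E; children: M; co-parents: B, J.
These exactly cover the given set, so the node is L.

L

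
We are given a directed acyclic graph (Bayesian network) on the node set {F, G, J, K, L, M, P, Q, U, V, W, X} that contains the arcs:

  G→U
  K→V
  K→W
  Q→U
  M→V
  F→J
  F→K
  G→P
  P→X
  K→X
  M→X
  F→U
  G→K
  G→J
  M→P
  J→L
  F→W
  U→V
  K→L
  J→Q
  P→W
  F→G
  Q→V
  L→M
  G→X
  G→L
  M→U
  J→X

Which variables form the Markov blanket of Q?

By definition, MB(Q) is built from Q's parents, Q's children, and the co-parents of Q.
Pa(Q) = {J}.
Q's children: U, V.
Parents of each child, excluding Q:
  U: F, G, M
  V: K, M, U
Union: {J} ∪ {U, V} ∪ {F, G, K, M, U} = {F, G, J, K, M, U, V}.

{F, G, J, K, M, U, V}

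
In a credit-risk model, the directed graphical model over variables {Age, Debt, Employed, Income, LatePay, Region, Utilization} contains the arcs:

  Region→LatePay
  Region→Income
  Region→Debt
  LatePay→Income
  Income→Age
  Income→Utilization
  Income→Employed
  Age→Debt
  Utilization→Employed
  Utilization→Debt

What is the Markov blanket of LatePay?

The Markov blanket of a node is its parents, its children, and the other parents of its children.
LatePay has parent Region.
LatePay's children: Income.
Parents of each child, excluding LatePay:
  parents(Income) \ {LatePay} = {Region}.
So the Markov blanket of LatePay is {Income, Region}.

{Income, Region}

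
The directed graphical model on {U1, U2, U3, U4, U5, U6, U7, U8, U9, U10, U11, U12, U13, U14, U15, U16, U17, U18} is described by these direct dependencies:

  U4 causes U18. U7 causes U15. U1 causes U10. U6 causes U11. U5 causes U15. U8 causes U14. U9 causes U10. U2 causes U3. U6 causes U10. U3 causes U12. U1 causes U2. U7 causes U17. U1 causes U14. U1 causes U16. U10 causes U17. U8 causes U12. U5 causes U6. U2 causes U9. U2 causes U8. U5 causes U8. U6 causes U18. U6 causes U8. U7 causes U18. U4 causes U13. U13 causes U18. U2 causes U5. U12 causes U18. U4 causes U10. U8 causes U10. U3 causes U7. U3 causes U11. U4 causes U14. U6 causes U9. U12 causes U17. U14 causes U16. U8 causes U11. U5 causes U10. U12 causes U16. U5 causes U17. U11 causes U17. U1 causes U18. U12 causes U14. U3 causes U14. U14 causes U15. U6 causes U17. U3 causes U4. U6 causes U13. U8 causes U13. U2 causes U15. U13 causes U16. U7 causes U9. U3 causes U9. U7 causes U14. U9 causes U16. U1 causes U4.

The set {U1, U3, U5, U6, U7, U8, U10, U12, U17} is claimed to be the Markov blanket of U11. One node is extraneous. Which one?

Recall MB(v) = parents ∪ children ∪ spouses, where spouses are the other parents of v's children.
U11 has parents U3, U6, U8.
U11's children: U17.
For each child, the remaining parents (spouses of U11):
  U17's other parents are U5, U6, U7, U10, U12.
MB(U11) = {U3, U5, U6, U7, U8, U10, U12, U17}.
U1 is neither a parent, child, nor co-parent of U11, so it does not belong.

U1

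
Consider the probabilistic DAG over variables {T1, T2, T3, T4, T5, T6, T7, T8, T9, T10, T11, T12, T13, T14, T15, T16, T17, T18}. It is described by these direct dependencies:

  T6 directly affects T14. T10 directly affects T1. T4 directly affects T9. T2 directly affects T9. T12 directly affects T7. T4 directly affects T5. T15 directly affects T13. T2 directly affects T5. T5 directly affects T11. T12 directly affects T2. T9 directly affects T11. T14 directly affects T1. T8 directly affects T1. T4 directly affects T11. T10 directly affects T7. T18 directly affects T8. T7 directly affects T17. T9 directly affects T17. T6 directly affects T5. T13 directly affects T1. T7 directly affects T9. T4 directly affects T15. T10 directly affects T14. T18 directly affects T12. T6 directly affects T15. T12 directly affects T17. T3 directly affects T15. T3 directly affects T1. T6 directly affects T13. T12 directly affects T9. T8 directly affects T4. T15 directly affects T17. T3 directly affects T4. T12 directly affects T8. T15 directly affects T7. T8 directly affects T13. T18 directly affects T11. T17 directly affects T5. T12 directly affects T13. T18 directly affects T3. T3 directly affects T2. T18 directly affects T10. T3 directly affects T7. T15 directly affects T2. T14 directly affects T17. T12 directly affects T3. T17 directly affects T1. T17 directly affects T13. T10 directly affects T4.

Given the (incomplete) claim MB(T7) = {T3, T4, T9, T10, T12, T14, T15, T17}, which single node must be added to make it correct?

T2

By definition, MB(T7) is built from T7's parents, T7's children, and the co-parents of T7.
Pa(T7) = {T3, T10, T12, T15}.
Ch(T7) = {T9, T17}.
Other parents of T7's children:
  parents(T9) \ {T7} = {T2, T4, T12}.
  T17 also has parents T9, T12, T14, T15.
MB(T7) = {T2, T3, T4, T9, T10, T12, T14, T15, T17}.
Comparing with the claimed set, T2 is missing.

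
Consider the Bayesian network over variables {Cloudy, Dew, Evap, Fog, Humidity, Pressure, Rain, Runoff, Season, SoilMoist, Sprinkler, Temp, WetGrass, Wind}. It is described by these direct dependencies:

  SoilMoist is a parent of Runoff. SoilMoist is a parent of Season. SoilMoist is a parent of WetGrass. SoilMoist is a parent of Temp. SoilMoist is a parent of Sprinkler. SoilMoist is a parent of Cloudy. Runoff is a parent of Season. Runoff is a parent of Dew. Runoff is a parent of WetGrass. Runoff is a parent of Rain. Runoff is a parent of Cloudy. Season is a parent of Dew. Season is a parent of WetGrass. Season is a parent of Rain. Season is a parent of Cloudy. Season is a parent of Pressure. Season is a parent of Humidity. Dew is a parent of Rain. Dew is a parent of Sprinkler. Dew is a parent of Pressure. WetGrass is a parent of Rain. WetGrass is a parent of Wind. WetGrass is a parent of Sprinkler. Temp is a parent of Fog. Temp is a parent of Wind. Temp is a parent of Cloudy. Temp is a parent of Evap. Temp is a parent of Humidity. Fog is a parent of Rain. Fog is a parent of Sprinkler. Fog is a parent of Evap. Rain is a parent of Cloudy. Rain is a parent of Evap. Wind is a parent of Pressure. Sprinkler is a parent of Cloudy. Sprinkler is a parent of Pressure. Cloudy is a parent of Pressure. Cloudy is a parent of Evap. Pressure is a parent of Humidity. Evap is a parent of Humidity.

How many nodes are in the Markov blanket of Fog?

Ch(Fog) = {Evap, Rain, Sprinkler}.
Fog's parents: Temp.
For each child, the remaining parents (spouses of Fog):
  Rain: Dew, Runoff, Season, WetGrass
  Sprinkler: Dew, SoilMoist, WetGrass
  Evap: Cloudy, Rain, Temp
MB(Fog) = {Cloudy, Dew, Evap, Rain, Runoff, Season, SoilMoist, Sprinkler, Temp, WetGrass}, which has 10 nodes.

10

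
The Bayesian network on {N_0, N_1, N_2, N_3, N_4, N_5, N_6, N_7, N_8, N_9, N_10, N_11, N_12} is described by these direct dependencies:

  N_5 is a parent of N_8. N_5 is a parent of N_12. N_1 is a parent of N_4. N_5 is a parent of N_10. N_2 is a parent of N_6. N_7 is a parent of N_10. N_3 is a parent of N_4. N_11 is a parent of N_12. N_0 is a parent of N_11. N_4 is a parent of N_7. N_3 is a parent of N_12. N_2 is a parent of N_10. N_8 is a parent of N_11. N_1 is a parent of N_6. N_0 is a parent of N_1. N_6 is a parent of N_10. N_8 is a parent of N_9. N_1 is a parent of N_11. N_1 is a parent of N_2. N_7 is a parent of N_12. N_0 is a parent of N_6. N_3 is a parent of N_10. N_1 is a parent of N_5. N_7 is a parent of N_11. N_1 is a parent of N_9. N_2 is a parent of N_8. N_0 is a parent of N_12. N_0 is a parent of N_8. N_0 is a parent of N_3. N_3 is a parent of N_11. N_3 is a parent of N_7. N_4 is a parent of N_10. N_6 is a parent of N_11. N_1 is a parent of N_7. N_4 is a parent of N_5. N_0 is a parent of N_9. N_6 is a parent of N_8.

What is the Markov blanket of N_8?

{N_0, N_1, N_2, N_3, N_5, N_6, N_7, N_9, N_11}

Children of N_8: N_9, N_11.
Pa(N_8) = {N_0, N_2, N_5, N_6}.
Co-parents of N_8 (other parents of its children):
  parents(N_9) \ {N_8} = {N_0, N_1}.
  parents(N_11) \ {N_8} = {N_0, N_1, N_3, N_6, N_7}.
MB(N_8) = {N_0, N_1, N_2, N_3, N_5, N_6, N_7, N_9, N_11}.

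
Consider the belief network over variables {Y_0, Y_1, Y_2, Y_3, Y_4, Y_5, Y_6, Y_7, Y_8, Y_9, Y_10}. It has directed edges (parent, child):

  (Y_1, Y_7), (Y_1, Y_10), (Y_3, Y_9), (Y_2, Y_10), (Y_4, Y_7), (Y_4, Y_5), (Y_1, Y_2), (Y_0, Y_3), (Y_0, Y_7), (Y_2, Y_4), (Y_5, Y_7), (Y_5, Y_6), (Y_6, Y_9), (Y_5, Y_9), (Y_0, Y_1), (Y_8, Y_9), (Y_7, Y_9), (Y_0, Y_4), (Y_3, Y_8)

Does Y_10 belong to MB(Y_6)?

No

By definition, MB(Y_6) is built from Y_6's parents, Y_6's children, and the co-parents of Y_6.
Parents of Y_6: Y_5.
Children of Y_6: Y_9.
Parents of each child, excluding Y_6:
  Y_9's other parents are Y_3, Y_5, Y_7, Y_8.
MB(Y_6) = {Y_3, Y_5, Y_7, Y_8, Y_9}; Y_10 is not in this set.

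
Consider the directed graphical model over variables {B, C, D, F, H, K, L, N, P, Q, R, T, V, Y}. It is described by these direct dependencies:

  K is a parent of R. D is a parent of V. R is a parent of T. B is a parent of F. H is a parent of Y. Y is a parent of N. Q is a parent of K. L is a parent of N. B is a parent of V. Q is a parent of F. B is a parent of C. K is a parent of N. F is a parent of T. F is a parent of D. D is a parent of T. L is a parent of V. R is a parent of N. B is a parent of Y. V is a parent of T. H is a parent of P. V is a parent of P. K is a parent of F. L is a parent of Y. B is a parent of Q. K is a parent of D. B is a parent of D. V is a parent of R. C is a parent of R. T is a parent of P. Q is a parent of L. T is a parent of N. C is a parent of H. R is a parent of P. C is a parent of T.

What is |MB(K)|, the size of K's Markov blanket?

11

K has parent Q.
Ch(K) = {D, F, N, R}.
For each child, the remaining parents (spouses of K):
  F: B, Q
  D: B, F
  R: C, V
  N: L, R, T, Y
MB(K) = {B, C, D, F, L, N, Q, R, T, V, Y}, which has 11 nodes.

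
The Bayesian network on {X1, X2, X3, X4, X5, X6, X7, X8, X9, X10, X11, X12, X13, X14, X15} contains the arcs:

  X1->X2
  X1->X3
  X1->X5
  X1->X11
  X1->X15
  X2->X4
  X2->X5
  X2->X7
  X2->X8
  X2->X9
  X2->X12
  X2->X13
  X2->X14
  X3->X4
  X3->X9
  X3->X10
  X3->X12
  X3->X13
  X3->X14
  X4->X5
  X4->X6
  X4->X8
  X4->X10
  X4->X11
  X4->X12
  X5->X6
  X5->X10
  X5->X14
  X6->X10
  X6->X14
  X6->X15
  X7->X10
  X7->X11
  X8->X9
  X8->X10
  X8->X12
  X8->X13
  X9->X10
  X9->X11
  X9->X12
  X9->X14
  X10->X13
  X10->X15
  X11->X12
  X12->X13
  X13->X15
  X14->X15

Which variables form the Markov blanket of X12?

A node's Markov blanket = Pa ∪ Ch ∪ (parents of Ch other than the node itself).
Parents of X12: X2, X3, X4, X8, X9, X11.
X12's children: X13.
Other parents of X12's children:
  X13: X2, X3, X8, X10
So the Markov blanket of X12 is {X2, X3, X4, X8, X9, X10, X11, X13}.

{X2, X3, X4, X8, X9, X10, X11, X13}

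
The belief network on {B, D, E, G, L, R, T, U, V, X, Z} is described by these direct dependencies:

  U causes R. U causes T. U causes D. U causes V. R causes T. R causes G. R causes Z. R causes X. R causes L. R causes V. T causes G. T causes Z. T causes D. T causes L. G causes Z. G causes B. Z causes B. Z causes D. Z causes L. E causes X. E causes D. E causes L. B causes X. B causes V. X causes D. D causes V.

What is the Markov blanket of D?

D's parents: E, T, U, X, Z.
D has child V.
Parents of each child, excluding D:
  V also has parents B, R, U.
Union: {E, T, U, X, Z} ∪ {V} ∪ {B, R, U} = {B, E, R, T, U, V, X, Z}.

{B, E, R, T, U, V, X, Z}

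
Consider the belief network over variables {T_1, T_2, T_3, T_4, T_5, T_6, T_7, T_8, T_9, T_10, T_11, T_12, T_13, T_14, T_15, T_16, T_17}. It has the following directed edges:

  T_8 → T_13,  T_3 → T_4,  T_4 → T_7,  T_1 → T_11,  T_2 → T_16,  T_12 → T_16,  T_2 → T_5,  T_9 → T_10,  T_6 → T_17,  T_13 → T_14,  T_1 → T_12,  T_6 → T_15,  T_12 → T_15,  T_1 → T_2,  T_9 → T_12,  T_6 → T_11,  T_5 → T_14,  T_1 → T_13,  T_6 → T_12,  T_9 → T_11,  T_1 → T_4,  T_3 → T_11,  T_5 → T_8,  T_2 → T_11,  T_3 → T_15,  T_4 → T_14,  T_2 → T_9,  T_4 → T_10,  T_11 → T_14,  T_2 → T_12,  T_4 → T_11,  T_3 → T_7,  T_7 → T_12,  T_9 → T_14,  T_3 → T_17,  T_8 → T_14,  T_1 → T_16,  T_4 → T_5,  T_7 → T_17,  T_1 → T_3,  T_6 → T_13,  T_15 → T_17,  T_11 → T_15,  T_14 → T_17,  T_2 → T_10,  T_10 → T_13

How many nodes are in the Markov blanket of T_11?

Recall MB(v) = parents ∪ children ∪ spouses, where spouses are the other parents of v's children.
Parents of T_11: T_1, T_2, T_3, T_4, T_6, T_9.
Children of T_11: T_14, T_15.
Parents of each child, excluding T_11:
  T_14: T_4, T_5, T_8, T_9, T_13
  T_15: T_3, T_6, T_12
MB(T_11) = {T_1, T_2, T_3, T_4, T_5, T_6, T_8, T_9, T_12, T_13, T_14, T_15}, which has 12 nodes.

12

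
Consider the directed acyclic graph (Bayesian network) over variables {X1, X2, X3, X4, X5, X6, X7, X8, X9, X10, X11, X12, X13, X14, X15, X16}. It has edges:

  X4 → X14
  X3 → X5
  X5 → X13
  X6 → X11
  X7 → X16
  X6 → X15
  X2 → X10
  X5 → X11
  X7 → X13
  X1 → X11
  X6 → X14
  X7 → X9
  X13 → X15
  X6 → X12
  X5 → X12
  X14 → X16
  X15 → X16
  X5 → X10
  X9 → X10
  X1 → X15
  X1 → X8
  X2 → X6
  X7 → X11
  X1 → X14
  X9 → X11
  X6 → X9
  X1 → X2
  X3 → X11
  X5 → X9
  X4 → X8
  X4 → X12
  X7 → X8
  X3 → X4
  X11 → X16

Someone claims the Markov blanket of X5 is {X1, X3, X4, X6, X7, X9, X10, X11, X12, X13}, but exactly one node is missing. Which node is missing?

X2

Children of X5: X9, X10, X11, X12, X13.
X5 has parent X3.
For each child, the remaining parents (spouses of X5):
  parents(X9) \ {X5} = {X6, X7}.
  X10's other parents are X2, X9.
  X11 also has parents X1, X3, X6, X7, X9.
  X12's other parents are X4, X6.
  parents(X13) \ {X5} = {X7}.
MB(X5) = {X1, X2, X3, X4, X6, X7, X9, X10, X11, X12, X13}.
Comparing with the claimed set, X2 is missing.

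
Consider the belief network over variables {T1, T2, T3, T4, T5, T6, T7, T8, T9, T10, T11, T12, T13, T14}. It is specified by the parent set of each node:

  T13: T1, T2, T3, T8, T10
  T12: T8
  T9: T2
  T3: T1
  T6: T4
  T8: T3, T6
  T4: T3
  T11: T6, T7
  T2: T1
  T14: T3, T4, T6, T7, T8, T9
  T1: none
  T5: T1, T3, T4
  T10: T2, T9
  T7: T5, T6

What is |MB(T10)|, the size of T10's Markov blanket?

6

By definition, MB(T10) is built from T10's parents, T10's children, and the co-parents of T10.
T10's parents: T2, T9.
T10 has child T13.
Co-parents of T10 (other parents of its children):
  T13 also has parents T1, T2, T3, T8.
MB(T10) = {T1, T2, T3, T8, T9, T13}, which has 6 nodes.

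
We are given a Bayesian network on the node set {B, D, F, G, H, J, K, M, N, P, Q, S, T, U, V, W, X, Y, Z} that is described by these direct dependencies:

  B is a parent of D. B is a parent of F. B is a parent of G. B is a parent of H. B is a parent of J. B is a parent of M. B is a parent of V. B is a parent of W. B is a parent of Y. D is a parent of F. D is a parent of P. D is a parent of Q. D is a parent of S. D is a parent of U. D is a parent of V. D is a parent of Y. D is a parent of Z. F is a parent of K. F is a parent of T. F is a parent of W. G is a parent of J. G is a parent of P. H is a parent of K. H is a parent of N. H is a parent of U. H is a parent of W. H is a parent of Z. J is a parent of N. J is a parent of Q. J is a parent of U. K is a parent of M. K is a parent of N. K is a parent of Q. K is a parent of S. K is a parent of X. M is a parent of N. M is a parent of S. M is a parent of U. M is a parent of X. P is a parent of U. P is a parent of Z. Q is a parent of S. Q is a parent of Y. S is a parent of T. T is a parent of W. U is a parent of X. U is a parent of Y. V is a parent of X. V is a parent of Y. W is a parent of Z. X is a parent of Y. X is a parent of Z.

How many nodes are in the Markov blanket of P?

9

The Markov blanket of a node is its parents, its children, and the other parents of its children.
Parents of P: D, G.
Children of P: U, Z.
For each child, the remaining parents (spouses of P):
  parents(U) \ {P} = {D, H, J, M}.
  Z also has parents D, H, W, X.
MB(P) = {D, G, H, J, M, U, W, X, Z}, which has 9 nodes.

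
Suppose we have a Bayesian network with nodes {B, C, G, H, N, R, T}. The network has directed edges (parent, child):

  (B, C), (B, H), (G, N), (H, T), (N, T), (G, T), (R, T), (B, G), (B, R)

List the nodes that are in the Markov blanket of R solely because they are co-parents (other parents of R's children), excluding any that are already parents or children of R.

{G, H, N}

Children of R: T.
  T: G, H, N
Excluding nodes already adjacent to R (B, T), the co-parent-only contribution is {G, H, N}.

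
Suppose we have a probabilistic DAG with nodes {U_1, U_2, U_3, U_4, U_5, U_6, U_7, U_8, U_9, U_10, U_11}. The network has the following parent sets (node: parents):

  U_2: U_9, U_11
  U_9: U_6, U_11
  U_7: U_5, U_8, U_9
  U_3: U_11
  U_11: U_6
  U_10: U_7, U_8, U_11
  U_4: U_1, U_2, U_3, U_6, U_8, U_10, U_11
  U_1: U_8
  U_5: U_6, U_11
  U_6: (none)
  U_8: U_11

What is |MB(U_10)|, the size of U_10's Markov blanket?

8

The Markov blanket of a node is its parents, its children, and the other parents of its children.
Pa(U_10) = {U_7, U_8, U_11}.
Children of U_10: U_4.
For each child, the remaining parents (spouses of U_10):
  U_4: U_1, U_2, U_3, U_6, U_8, U_11
MB(U_10) = {U_1, U_2, U_3, U_4, U_6, U_7, U_8, U_11}, which has 8 nodes.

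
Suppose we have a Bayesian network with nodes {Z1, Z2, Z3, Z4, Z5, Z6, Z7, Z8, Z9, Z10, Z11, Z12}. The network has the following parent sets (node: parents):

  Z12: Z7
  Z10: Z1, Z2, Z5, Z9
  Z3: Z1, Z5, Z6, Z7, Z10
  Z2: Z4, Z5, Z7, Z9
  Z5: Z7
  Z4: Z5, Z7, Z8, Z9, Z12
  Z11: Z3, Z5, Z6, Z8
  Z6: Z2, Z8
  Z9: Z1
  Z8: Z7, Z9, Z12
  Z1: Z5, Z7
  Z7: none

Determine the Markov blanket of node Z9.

{Z1, Z2, Z4, Z5, Z7, Z8, Z10, Z12}

Pa(Z9) = {Z1}.
Ch(Z9) = {Z2, Z4, Z8, Z10}.
Parents of each child, excluding Z9:
  Z8's other parents are Z7, Z12.
  parents(Z4) \ {Z9} = {Z5, Z7, Z8, Z12}.
  parents(Z2) \ {Z9} = {Z4, Z5, Z7}.
  Z10 also has parents Z1, Z2, Z5.
MB(Z9) = {Z1, Z2, Z4, Z5, Z7, Z8, Z10, Z12}.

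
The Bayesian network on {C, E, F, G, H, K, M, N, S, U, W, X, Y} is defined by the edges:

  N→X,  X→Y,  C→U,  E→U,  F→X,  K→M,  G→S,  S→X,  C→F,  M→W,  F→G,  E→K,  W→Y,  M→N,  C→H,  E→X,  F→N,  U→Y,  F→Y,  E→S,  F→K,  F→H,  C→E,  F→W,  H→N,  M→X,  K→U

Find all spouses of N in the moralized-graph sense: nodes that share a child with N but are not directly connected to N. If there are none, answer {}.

Children of N: X.
  X: E, F, M, S
Excluding nodes already adjacent to N (F, H, M, X), the co-parent-only contribution is {E, S}.

{E, S}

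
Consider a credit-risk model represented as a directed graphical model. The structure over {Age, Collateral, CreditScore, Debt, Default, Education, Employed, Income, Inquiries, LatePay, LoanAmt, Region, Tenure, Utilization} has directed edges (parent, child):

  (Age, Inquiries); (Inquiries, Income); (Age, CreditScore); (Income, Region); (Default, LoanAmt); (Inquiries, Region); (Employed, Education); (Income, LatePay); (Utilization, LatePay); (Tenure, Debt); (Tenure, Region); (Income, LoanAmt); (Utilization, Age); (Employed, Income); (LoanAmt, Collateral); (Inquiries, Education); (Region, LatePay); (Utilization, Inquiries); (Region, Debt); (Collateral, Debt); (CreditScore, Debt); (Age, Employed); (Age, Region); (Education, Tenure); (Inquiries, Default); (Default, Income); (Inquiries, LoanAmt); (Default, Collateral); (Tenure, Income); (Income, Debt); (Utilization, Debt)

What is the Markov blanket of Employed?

{Age, Default, Education, Income, Inquiries, Tenure}

A node's Markov blanket = Pa ∪ Ch ∪ (parents of Ch other than the node itself).
Parents of Employed: Age.
Ch(Employed) = {Education, Income}.
Co-parents of Employed (other parents of its children):
  parents(Education) \ {Employed} = {Inquiries}.
  parents(Income) \ {Employed} = {Default, Inquiries, Tenure}.
Taking the union gives {Age, Default, Education, Income, Inquiries, Tenure}.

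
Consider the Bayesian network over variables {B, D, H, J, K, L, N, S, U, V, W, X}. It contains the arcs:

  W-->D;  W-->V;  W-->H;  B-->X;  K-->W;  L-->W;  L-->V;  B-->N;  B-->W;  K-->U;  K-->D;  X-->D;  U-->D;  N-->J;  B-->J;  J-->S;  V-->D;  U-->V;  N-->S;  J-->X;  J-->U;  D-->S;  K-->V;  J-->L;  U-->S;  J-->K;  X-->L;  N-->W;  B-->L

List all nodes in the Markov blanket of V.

By definition, MB(V) is built from V's parents, V's children, and the co-parents of V.
V's children: D.
Pa(V) = {K, L, U, W}.
For each child, the remaining parents (spouses of V):
  D also has parents K, U, W, X.
So the Markov blanket of V is {D, K, L, U, W, X}.

{D, K, L, U, W, X}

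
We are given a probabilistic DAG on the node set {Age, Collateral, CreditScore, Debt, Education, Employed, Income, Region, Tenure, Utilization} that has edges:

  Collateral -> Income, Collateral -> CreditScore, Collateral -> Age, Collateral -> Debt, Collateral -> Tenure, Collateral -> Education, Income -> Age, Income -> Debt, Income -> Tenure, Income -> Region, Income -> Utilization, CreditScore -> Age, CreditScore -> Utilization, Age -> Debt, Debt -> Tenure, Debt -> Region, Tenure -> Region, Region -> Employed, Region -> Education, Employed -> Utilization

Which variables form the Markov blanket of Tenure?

By definition, MB(Tenure) is built from Tenure's parents, Tenure's children, and the co-parents of Tenure.
Pa(Tenure) = {Collateral, Debt, Income}.
Children of Tenure: Region.
Parents of each child, excluding Tenure:
  parents(Region) \ {Tenure} = {Debt, Income}.
Taking the union gives {Collateral, Debt, Income, Region}.

{Collateral, Debt, Income, Region}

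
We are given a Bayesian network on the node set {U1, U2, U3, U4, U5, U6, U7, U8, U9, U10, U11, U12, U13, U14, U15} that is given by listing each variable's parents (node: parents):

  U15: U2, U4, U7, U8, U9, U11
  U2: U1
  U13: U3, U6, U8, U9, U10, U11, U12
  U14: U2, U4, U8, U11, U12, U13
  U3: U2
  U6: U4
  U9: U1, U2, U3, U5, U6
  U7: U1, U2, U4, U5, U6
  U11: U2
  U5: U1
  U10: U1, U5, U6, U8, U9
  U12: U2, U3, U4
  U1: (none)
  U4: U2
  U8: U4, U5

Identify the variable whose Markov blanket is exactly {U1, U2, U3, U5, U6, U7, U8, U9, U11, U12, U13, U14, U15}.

The target node must have every member of {U1, U2, U3, U5, U6, U7, U8, U9, U11, U12, U13, U14, U15} as a parent, child, or co-parent, and no others.
Parents of U4: U2; children: U6, U7, U8, U12, U14, U15; co-parents: U1, U2, U3, U5, U6, U7, U8, U9, U11, U12, U13.
These exactly cover the given set, so the node is U4.

U4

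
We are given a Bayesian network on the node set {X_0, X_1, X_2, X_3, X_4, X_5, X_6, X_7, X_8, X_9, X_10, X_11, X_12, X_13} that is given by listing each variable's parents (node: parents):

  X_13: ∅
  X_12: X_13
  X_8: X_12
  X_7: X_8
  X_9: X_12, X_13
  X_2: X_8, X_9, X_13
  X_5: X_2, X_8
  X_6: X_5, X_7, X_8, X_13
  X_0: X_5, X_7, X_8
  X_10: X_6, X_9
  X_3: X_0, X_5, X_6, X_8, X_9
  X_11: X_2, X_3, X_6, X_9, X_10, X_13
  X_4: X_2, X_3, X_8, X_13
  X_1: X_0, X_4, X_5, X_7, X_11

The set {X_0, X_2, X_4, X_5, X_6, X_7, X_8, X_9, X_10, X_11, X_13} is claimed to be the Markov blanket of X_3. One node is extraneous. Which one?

X_7

By definition, MB(X_3) is built from X_3's parents, X_3's children, and the co-parents of X_3.
X_3 has parents X_0, X_5, X_6, X_8, X_9.
X_3's children: X_4, X_11.
Parents of each child, excluding X_3:
  parents(X_11) \ {X_3} = {X_2, X_6, X_9, X_10, X_13}.
  parents(X_4) \ {X_3} = {X_2, X_8, X_13}.
MB(X_3) = {X_0, X_2, X_4, X_5, X_6, X_8, X_9, X_10, X_11, X_13}.
X_7 is neither a parent, child, nor co-parent of X_3, so it does not belong.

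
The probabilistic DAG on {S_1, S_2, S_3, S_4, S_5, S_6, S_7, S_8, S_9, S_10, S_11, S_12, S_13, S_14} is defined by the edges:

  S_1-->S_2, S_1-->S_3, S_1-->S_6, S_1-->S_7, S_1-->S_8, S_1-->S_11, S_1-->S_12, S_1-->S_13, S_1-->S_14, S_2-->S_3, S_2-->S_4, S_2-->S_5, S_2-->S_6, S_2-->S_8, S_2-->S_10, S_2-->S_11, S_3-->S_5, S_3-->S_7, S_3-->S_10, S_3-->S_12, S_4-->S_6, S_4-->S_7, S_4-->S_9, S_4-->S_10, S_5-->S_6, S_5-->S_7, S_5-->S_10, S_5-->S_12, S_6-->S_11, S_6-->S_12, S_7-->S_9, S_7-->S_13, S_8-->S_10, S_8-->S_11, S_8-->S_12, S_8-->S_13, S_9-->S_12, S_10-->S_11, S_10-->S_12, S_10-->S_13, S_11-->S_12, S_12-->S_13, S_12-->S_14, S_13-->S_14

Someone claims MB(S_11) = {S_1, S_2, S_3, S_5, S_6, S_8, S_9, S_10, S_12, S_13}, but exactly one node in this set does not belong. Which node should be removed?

A node's Markov blanket = Pa ∪ Ch ∪ (parents of Ch other than the node itself).
Children of S_11: S_12.
Parents of S_11: S_1, S_2, S_6, S_8, S_10.
For each child, the remaining parents (spouses of S_11):
  S_12: S_1, S_3, S_5, S_6, S_8, S_9, S_10
MB(S_11) = {S_1, S_2, S_3, S_5, S_6, S_8, S_9, S_10, S_12}.
S_13 is neither a parent, child, nor co-parent of S_11, so it does not belong.

S_13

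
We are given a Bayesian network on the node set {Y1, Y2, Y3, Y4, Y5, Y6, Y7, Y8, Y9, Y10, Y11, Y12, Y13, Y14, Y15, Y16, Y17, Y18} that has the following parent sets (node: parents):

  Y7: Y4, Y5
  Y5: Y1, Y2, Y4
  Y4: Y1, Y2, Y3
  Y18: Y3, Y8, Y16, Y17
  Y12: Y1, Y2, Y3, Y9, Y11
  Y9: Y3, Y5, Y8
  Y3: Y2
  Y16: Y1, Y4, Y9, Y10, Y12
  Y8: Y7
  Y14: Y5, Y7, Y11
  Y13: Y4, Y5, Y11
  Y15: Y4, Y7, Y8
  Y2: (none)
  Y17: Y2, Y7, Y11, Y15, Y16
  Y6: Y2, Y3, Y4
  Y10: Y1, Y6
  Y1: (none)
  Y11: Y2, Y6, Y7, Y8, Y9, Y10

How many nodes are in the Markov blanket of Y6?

9

Pa(Y6) = {Y2, Y3, Y4}.
Y6 has children Y10, Y11.
Co-parents of Y6 (other parents of its children):
  Y10: Y1
  Y11: Y2, Y7, Y8, Y9, Y10
MB(Y6) = {Y1, Y2, Y3, Y4, Y7, Y8, Y9, Y10, Y11}, which has 9 nodes.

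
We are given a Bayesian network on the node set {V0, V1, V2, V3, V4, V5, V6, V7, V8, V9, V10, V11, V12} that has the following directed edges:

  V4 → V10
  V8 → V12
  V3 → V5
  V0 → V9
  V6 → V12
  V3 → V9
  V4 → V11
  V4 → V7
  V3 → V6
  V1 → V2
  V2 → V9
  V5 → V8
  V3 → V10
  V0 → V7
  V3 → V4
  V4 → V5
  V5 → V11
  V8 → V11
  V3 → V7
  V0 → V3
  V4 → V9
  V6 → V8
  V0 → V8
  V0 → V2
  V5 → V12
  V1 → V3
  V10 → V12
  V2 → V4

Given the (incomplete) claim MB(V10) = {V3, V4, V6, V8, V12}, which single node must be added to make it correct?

Recall MB(v) = parents ∪ children ∪ spouses, where spouses are the other parents of v's children.
V10 has parents V3, V4.
Ch(V10) = {V12}.
Other parents of V10's children:
  V12's other parents are V5, V6, V8.
MB(V10) = {V3, V4, V5, V6, V8, V12}.
Comparing with the claimed set, V5 is missing.

V5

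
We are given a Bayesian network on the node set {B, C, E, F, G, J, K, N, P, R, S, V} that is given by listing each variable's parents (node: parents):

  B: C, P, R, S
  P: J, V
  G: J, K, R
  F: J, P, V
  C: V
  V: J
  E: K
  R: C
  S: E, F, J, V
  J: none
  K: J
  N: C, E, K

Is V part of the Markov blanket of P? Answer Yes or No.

Yes

V is a parent of P.
So V ∈ MB(P).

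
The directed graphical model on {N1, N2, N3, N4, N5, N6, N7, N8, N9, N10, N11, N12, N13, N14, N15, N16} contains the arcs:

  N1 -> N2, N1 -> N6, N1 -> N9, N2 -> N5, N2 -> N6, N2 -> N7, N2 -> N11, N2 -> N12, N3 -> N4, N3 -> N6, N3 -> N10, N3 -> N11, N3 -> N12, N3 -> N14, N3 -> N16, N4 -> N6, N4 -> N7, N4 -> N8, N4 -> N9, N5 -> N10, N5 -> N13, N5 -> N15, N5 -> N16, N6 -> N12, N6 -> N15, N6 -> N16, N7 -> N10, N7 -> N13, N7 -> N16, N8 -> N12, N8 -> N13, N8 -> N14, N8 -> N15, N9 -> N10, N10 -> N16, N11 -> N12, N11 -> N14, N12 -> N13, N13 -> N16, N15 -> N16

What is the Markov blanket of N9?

The Markov blanket of a node is its parents, its children, and the other parents of its children.
N9 has child N10.
Pa(N9) = {N1, N4}.
Parents of each child, excluding N9:
  parents(N10) \ {N9} = {N3, N5, N7}.
So the Markov blanket of N9 is {N1, N3, N4, N5, N7, N10}.

{N1, N3, N4, N5, N7, N10}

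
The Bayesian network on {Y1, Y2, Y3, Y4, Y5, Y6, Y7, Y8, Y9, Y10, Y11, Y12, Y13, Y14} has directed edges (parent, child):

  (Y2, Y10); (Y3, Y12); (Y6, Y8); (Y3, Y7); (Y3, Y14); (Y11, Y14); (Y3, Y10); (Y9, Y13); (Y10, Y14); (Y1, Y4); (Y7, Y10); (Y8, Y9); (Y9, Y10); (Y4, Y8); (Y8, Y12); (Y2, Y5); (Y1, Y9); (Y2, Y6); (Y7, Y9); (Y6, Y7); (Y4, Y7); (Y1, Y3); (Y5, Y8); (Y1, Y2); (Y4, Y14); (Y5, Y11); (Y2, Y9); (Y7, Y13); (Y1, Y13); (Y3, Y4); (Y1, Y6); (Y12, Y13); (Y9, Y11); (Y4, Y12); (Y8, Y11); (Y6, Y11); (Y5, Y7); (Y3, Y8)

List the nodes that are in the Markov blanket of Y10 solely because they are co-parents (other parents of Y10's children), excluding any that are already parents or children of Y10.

Children of Y10: Y14.
  parents(Y14) \ {Y10} = {Y3, Y4, Y11}.
Excluding nodes already adjacent to Y10 (Y2, Y3, Y7, Y9, Y14), the co-parent-only contribution is {Y4, Y11}.

{Y4, Y11}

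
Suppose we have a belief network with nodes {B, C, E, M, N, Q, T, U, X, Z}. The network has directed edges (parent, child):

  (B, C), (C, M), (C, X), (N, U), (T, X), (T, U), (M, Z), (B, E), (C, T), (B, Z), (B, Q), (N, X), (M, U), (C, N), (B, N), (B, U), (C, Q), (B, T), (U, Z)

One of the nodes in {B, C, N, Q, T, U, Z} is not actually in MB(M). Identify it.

By definition, MB(M) is built from M's parents, M's children, and the co-parents of M.
Children of M: U, Z.
M has parent C.
Co-parents of M (other parents of its children):
  U: B, N, T
  Z: B, U
MB(M) = {B, C, N, T, U, Z}.
Q is neither a parent, child, nor co-parent of M, so it does not belong.

Q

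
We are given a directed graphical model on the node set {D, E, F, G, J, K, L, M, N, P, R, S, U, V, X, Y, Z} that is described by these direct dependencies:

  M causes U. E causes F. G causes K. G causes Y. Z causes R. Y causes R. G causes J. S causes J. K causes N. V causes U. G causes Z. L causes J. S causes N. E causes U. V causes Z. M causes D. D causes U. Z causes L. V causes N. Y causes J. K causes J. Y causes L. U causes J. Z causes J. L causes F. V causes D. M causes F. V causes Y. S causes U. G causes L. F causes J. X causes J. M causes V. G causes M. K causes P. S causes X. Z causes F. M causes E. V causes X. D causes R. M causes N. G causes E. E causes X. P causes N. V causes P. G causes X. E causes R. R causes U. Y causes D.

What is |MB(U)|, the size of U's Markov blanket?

U has parents D, E, M, R, S, V.
Ch(U) = {J}.
Co-parents of U (other parents of its children):
  J's other parents are F, G, K, L, S, X, Y, Z.
MB(U) = {D, E, F, G, J, K, L, M, R, S, V, X, Y, Z}, which has 14 nodes.

14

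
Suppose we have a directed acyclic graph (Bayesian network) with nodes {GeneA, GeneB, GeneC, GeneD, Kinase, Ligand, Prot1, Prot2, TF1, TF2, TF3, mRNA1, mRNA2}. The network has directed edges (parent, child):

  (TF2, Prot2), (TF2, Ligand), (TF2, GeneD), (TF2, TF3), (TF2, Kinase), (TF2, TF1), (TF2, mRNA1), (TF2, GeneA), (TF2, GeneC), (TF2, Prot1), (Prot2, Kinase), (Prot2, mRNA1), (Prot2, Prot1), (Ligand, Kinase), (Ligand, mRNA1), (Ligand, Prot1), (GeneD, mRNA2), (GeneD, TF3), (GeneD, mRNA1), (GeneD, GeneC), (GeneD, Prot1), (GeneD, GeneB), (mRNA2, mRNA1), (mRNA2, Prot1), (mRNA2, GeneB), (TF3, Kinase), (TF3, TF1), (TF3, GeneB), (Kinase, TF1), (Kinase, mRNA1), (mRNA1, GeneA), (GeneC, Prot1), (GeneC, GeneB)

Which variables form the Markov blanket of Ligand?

Recall MB(v) = parents ∪ children ∪ spouses, where spouses are the other parents of v's children.
Pa(Ligand) = {TF2}.
Children of Ligand: Kinase, Prot1, mRNA1.
Co-parents of Ligand (other parents of its children):
  Kinase: Prot2, TF2, TF3
  mRNA1: GeneD, Kinase, Prot2, TF2, mRNA2
  Prot1: GeneC, GeneD, Prot2, TF2, mRNA2
MB(Ligand) = {GeneC, GeneD, Kinase, Prot1, Prot2, TF2, TF3, mRNA1, mRNA2}.

{GeneC, GeneD, Kinase, Prot1, Prot2, TF2, TF3, mRNA1, mRNA2}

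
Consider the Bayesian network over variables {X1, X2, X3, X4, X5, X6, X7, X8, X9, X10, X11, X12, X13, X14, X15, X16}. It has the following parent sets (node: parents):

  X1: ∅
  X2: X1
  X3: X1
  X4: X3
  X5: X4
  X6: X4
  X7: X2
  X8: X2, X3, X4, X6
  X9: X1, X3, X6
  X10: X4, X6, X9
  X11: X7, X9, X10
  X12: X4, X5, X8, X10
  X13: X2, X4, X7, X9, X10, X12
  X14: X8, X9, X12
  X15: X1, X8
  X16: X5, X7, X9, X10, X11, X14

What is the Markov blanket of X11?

A node's Markov blanket = Pa ∪ Ch ∪ (parents of Ch other than the node itself).
Pa(X11) = {X7, X9, X10}.
Children of X11: X16.
Other parents of X11's children:
  parents(X16) \ {X11} = {X5, X7, X9, X10, X14}.
Union: {X7, X9, X10} ∪ {X16} ∪ {X5, X7, X9, X10, X14} = {X5, X7, X9, X10, X14, X16}.

{X5, X7, X9, X10, X14, X16}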